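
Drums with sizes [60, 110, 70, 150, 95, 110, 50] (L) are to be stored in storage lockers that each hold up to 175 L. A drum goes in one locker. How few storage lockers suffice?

Total = 150 + 110 + 110 + 95 + 70 + 60 + 50 = 645 L.
Lower bound: ⌈645/175⌉ = 4 storage lockers.
A packing using 4 storage lockers:
  locker 1: 150 = 150
  locker 2: 110 + 60 = 170
  locker 3: 110 + 50 = 160
  locker 4: 95 + 70 = 165
This matches the lower bound, so 4 is optimal.

4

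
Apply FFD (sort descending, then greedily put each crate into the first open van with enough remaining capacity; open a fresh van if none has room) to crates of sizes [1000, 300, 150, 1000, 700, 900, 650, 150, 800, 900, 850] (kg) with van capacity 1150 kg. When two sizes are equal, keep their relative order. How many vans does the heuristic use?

Sorted descending: 1000, 1000, 900, 900, 850, 800, 700, 650, 300, 150, 150.
  1000 → van 1 (new)  [load 1000/1150]
  1000 → van 2 (new)  [load 1000/1150]
  900 → van 3 (new)  [load 900/1150]
  900 → van 4 (new)  [load 900/1150]
  850 → van 5 (new)  [load 850/1150]
  800 → van 6 (new)  [load 800/1150]
  700 → van 7 (new)  [load 700/1150]
  650 → van 8 (new)  [load 650/1150]
  300 → van 5  [load 1150/1150]
  150 → van 1  [load 1150/1150]
  150 → van 2  [load 1150/1150]
8 vans opened.

8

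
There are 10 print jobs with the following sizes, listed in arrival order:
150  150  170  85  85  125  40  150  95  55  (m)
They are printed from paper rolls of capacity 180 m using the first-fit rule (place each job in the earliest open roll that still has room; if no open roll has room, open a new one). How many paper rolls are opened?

7

  150 → roll 1 (new)  [load 150/180]
  150 → roll 2 (new)  [load 150/180]
  170 → roll 3 (new)  [load 170/180]
  85 → roll 4 (new)  [load 85/180]
  85 → roll 4  [load 170/180]
  125 → roll 5 (new)  [load 125/180]
  40 → roll 5  [load 165/180]
  150 → roll 6 (new)  [load 150/180]
  95 → roll 7 (new)  [load 95/180]
  55 → roll 7  [load 150/180]
7 paper rolls opened.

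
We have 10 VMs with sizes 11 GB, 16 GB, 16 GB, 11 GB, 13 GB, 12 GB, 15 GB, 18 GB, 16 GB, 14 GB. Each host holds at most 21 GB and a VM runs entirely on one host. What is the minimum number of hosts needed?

Total = 18 + 16 + 16 + 16 + 15 + 14 + 13 + 12 + 11 + 11 = 142 GB.
Lower bound: ⌈142/21⌉ = 7 hosts.
Also, 10 VMs each exceed 21/2 GB, and no two of those can share a host, so at least 10 hosts are needed.
A packing using 10 hosts:
  host 1: 18 = 18
  host 2: 16 = 16
  host 3: 16 = 16
  host 4: 16 = 16
  host 5: 15 = 15
  host 6: 14 = 14
  host 7: 13 = 13
  host 8: 12 = 12
  host 9: 11 = 11
  host 10: 11 = 11
This matches the lower bound, so 10 is optimal.

10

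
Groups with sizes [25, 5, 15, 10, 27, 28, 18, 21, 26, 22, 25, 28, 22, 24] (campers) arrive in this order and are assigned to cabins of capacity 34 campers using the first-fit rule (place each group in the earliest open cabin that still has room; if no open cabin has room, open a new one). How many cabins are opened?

12

  25 → cabin 1 (new)  [load 25/34]
  5 → cabin 1  [load 30/34]
  15 → cabin 2 (new)  [load 15/34]
  10 → cabin 2  [load 25/34]
  27 → cabin 3 (new)  [load 27/34]
  28 → cabin 4 (new)  [load 28/34]
  18 → cabin 5 (new)  [load 18/34]
  21 → cabin 6 (new)  [load 21/34]
  26 → cabin 7 (new)  [load 26/34]
  22 → cabin 8 (new)  [load 22/34]
  25 → cabin 9 (new)  [load 25/34]
  28 → cabin 10 (new)  [load 28/34]
  22 → cabin 11 (new)  [load 22/34]
  24 → cabin 12 (new)  [load 24/34]
12 cabins opened.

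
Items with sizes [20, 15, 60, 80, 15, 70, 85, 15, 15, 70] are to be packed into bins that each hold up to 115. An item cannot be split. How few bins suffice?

Total = 85 + 80 + 70 + 70 + 60 + 20 + 15 + 15 + 15 + 15 = 445.
Lower bound: ⌈445/115⌉ = 4 bins.
Also, 5 items each exceed 115/2, and no two of those can share a bin, so at least 5 bins are needed.
A packing using 5 bins:
  bin 1: 85 + 20 = 105
  bin 2: 80 + 15 + 15 = 110
  bin 3: 70 + 15 + 15 = 100
  bin 4: 70 = 70
  bin 5: 60 = 60
This matches the lower bound, so 5 is optimal.

5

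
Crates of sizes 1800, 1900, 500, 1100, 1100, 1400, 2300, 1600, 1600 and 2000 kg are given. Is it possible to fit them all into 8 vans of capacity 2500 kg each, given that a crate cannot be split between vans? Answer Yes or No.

A valid assignment using 8 vans:
  van 1: 2300 = 2300
  van 2: 2000 + 500 = 2500
  van 3: 1900 = 1900
  van 4: 1800 = 1800
  van 5: 1600 = 1600
  van 6: 1600 = 1600
  van 7: 1400 + 1100 = 2500
  van 8: 1100 = 1100
Every load is within 2500 kg, so 8 vans suffice.

Yes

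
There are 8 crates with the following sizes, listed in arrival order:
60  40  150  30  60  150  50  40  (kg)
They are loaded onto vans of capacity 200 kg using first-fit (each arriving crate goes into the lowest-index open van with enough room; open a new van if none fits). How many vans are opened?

  60 → van 1 (new)  [load 60/200]
  40 → van 1  [load 100/200]
  150 → van 2 (new)  [load 150/200]
  30 → van 1  [load 130/200]
  60 → van 1  [load 190/200]
  150 → van 3 (new)  [load 150/200]
  50 → van 2  [load 200/200]
  40 → van 3  [load 190/200]
3 vans opened.

3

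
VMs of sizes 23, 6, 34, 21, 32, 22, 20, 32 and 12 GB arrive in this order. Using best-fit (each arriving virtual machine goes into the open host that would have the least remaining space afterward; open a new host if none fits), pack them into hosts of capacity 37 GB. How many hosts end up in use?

  23 → host 1 (new)  [load 23/37]
  6 → host 1  [load 29/37]
  34 → host 2 (new)  [load 34/37]
  21 → host 3 (new)  [load 21/37]
  32 → host 4 (new)  [load 32/37]
  22 → host 5 (new)  [load 22/37]
  20 → host 6 (new)  [load 20/37]
  32 → host 7 (new)  [load 32/37]
  12 → host 5  [load 34/37]
7 hosts opened.

7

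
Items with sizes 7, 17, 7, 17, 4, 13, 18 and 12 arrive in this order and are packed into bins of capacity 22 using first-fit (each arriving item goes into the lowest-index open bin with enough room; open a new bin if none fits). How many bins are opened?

  7 → bin 1 (new)  [load 7/22]
  17 → bin 2 (new)  [load 17/22]
  7 → bin 1  [load 14/22]
  17 → bin 3 (new)  [load 17/22]
  4 → bin 1  [load 18/22]
  13 → bin 4 (new)  [load 13/22]
  18 → bin 5 (new)  [load 18/22]
  12 → bin 6 (new)  [load 12/22]
6 bins opened.

6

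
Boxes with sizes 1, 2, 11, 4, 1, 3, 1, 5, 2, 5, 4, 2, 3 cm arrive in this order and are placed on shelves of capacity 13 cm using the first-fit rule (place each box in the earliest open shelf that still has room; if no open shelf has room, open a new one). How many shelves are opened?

  1 → shelf 1 (new)  [load 1/13]
  2 → shelf 1  [load 3/13]
  11 → shelf 2 (new)  [load 11/13]
  4 → shelf 1  [load 7/13]
  1 → shelf 1  [load 8/13]
  3 → shelf 1  [load 11/13]
  1 → shelf 1  [load 12/13]
  5 → shelf 3 (new)  [load 5/13]
  2 → shelf 2  [load 13/13]
  5 → shelf 3  [load 10/13]
  4 → shelf 4 (new)  [load 4/13]
  2 → shelf 3  [load 12/13]
  3 → shelf 4  [load 7/13]
4 shelves opened.

4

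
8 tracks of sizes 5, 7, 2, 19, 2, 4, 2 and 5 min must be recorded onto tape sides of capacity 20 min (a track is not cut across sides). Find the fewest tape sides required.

Total = 19 + 7 + 5 + 5 + 4 + 2 + 2 + 2 = 46 min.
Lower bound: ⌈46/20⌉ = 3 tape sides.
A packing using 3 tape sides:
  side 1: 19 = 19
  side 2: 7 + 5 + 5 + 2 = 19
  side 3: 4 + 2 + 2 = 8
This matches the lower bound, so 3 is optimal.

3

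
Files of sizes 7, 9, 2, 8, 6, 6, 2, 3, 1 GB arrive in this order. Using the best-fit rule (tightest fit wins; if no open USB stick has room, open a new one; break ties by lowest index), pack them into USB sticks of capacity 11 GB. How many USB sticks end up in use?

  7 → USB stick 1 (new)  [load 7/11]
  9 → USB stick 2 (new)  [load 9/11]
  2 → USB stick 2  [load 11/11]
  8 → USB stick 3 (new)  [load 8/11]
  6 → USB stick 4 (new)  [load 6/11]
  6 → USB stick 5 (new)  [load 6/11]
  2 → USB stick 3  [load 10/11]
  3 → USB stick 1  [load 10/11]
  1 → USB stick 1  [load 11/11]
5 USB sticks opened.

5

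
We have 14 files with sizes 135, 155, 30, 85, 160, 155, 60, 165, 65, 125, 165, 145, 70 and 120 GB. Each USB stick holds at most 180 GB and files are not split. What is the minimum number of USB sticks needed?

11

Total = 165 + 165 + 160 + 155 + 155 + 145 + 135 + 125 + 120 + 85 + 70 + 65 + 60 + 30 = 1635 GB.
Lower bound: ⌈1635/180⌉ = 10 USB sticks.
A packing using 11 USB sticks:
  USB stick 1: 165 = 165
  USB stick 2: 165 = 165
  USB stick 3: 160 = 160
  USB stick 4: 155 = 155
  USB stick 5: 155 = 155
  USB stick 6: 145 + 30 = 175
  USB stick 7: 135 = 135
  USB stick 8: 125 = 125
  USB stick 9: 120 + 60 = 180
  USB stick 10: 85 + 70 = 155
  USB stick 11: 65 = 65
No arrangement into 10 USB sticks stays within capacity, so 11 is optimal.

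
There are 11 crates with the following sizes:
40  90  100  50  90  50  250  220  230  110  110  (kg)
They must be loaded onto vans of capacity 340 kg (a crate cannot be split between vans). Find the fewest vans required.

Total = 250 + 230 + 220 + 110 + 110 + 100 + 90 + 90 + 50 + 50 + 40 = 1340 kg.
Lower bound: ⌈1340/340⌉ = 4 vans.
A packing using 4 vans:
  van 1: 250 + 90 = 340
  van 2: 230 + 110 = 340
  van 3: 220 + 110 = 330
  van 4: 100 + 90 + 50 + 50 + 40 = 330
This matches the lower bound, so 4 is optimal.

4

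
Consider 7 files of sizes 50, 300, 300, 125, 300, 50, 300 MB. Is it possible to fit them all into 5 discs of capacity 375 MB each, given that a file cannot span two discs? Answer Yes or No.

A valid assignment using 5 discs:
  disc 1: 300 + 50 = 350
  disc 2: 300 + 50 = 350
  disc 3: 300 = 300
  disc 4: 300 = 300
  disc 5: 125 = 125
Every load is within 375 MB, so 5 discs suffice.

Yes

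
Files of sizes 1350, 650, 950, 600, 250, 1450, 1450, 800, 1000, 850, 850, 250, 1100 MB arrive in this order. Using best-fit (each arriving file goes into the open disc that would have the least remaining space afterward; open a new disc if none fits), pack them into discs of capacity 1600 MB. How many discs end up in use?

9

  1350 → disc 1 (new)  [load 1350/1600]
  650 → disc 2 (new)  [load 650/1600]
  950 → disc 2  [load 1600/1600]
  600 → disc 3 (new)  [load 600/1600]
  250 → disc 1  [load 1600/1600]
  1450 → disc 4 (new)  [load 1450/1600]
  1450 → disc 5 (new)  [load 1450/1600]
  800 → disc 3  [load 1400/1600]
  1000 → disc 6 (new)  [load 1000/1600]
  850 → disc 7 (new)  [load 850/1600]
  850 → disc 8 (new)  [load 850/1600]
  250 → disc 6  [load 1250/1600]
  1100 → disc 9 (new)  [load 1100/1600]
9 discs opened.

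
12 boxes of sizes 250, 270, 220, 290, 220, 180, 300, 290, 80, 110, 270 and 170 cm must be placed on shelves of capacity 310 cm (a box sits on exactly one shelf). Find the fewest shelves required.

Total = 300 + 290 + 290 + 270 + 270 + 250 + 220 + 220 + 180 + 170 + 110 + 80 = 2650 cm.
Lower bound: ⌈2650/310⌉ = 9 shelves.
Also, 10 boxes each exceed 155 cm, and no two of those can share a shelf, so at least 10 shelves are needed.
A packing using 10 shelves:
  shelf 1: 300 = 300
  shelf 2: 290 = 290
  shelf 3: 290 = 290
  shelf 4: 270 = 270
  shelf 5: 270 = 270
  shelf 6: 250 = 250
  shelf 7: 220 + 80 = 300
  shelf 8: 220 = 220
  shelf 9: 180 + 110 = 290
  shelf 10: 170 = 170
This matches the lower bound, so 10 is optimal.

10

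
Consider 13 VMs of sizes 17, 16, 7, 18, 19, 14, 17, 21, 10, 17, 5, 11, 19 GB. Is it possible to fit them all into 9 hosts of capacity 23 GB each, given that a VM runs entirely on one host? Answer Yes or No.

Total = 191 GB; ⌈191/23⌉ = 9.
The bound of 9 does not rule out 9, but exhaustive search shows no assignment into 9 hosts of capacity 23 GB exists — the minimum is 10.

No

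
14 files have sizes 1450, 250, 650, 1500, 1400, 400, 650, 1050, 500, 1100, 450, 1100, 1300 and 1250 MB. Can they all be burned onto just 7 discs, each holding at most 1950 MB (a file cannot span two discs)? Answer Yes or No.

No

Total = 13050 MB; ⌈13050/1950⌉ = 7.
8 files each exceed half the capacity and cannot share a disc, forcing at least 8 discs.
At least 8 discs are required, but only 7 are allowed.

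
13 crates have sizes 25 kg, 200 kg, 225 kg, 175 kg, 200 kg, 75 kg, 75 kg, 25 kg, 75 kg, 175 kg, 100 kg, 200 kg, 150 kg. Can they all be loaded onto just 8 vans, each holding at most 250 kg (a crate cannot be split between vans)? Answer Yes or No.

A valid assignment using 8 vans:
  van 1: 225 + 25 = 250
  van 2: 200 + 25 = 225
  van 3: 200 = 200
  van 4: 200 = 200
  van 5: 175 + 75 = 250
  van 6: 175 + 75 = 250
  van 7: 150 + 100 = 250
  van 8: 75 = 75
Every load is within 250 kg, so 8 vans suffice.

Yes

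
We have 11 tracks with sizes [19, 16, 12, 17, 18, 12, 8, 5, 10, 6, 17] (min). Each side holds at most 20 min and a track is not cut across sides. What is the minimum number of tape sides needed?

8

Total = 19 + 18 + 17 + 17 + 16 + 12 + 12 + 10 + 8 + 6 + 5 = 140 min.
Lower bound: ⌈140/20⌉ = 7 tape sides.
A packing using 8 tape sides:
  side 1: 19 = 19
  side 2: 18 = 18
  side 3: 17 = 17
  side 4: 17 = 17
  side 5: 16 = 16
  side 6: 12 + 8 = 20
  side 7: 12 + 6 = 18
  side 8: 10 + 5 = 15
No arrangement into 7 tape sides stays within capacity, so 8 is optimal.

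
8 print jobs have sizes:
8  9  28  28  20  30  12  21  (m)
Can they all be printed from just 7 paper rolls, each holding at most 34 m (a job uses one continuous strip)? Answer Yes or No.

A valid assignment using 6 paper rolls:
  roll 1: 30 = 30
  roll 2: 28 = 28
  roll 3: 28 = 28
  roll 4: 21 + 12 = 33
  roll 5: 20 + 9 = 29
  roll 6: 8 = 8
That uses only 6 ≤ 7, so 7 paper rolls are enough.

Yes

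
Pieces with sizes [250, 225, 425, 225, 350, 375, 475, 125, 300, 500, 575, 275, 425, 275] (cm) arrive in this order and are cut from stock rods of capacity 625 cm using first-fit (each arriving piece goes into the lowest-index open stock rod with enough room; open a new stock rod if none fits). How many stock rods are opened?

10

  250 → stock rod 1 (new)  [load 250/625]
  225 → stock rod 1  [load 475/625]
  425 → stock rod 2 (new)  [load 425/625]
  225 → stock rod 3 (new)  [load 225/625]
  350 → stock rod 3  [load 575/625]
  375 → stock rod 4 (new)  [load 375/625]
  475 → stock rod 5 (new)  [load 475/625]
  125 → stock rod 1  [load 600/625]
  300 → stock rod 6 (new)  [load 300/625]
  500 → stock rod 7 (new)  [load 500/625]
  575 → stock rod 8 (new)  [load 575/625]
  275 → stock rod 6  [load 575/625]
  425 → stock rod 9 (new)  [load 425/625]
  275 → stock rod 10 (new)  [load 275/625]
10 stock rods opened.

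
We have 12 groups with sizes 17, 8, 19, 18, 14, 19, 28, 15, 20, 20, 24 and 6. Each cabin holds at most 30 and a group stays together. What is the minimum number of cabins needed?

9

Total = 28 + 24 + 20 + 20 + 19 + 19 + 18 + 17 + 15 + 14 + 8 + 6 = 208.
Lower bound: ⌈208/30⌉ = 7 cabins.
Also, 8 groups each exceed 15, and no two of those can share a cabin, so at least 8 cabins are needed.
A packing using 9 cabins:
  cabin 1: 28 = 28
  cabin 2: 24 + 6 = 30
  cabin 3: 20 + 8 = 28
  cabin 4: 20 = 20
  cabin 5: 19 = 19
  cabin 6: 19 = 19
  cabin 7: 18 = 18
  cabin 8: 17 = 17
  cabin 9: 15 + 14 = 29
No arrangement into 8 cabins stays within capacity, so 9 is optimal.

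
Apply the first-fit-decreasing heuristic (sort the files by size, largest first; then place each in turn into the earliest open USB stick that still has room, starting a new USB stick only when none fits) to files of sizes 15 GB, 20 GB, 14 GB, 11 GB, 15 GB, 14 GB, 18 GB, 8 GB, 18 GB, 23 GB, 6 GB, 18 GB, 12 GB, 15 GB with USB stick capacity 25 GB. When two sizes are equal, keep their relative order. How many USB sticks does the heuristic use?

11

Sorted descending: 23, 20, 18, 18, 18, 15, 15, 15, 14, 14, 12, 11, 8, 6.
  23 → USB stick 1 (new)  [load 23/25]
  20 → USB stick 2 (new)  [load 20/25]
  18 → USB stick 3 (new)  [load 18/25]
  18 → USB stick 4 (new)  [load 18/25]
  18 → USB stick 5 (new)  [load 18/25]
  15 → USB stick 6 (new)  [load 15/25]
  15 → USB stick 7 (new)  [load 15/25]
  15 → USB stick 8 (new)  [load 15/25]
  14 → USB stick 9 (new)  [load 14/25]
  14 → USB stick 10 (new)  [load 14/25]
  12 → USB stick 11 (new)  [load 12/25]
  11 → USB stick 9  [load 25/25]
  8 → USB stick 6  [load 23/25]
  6 → USB stick 3  [load 24/25]
11 USB sticks opened.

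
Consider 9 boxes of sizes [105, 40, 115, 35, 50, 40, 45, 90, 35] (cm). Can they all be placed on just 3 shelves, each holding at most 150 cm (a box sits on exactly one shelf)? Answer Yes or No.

No

Total = 555 cm; ⌈555/150⌉ = 4.
At least 4 shelves are required, but only 3 are allowed.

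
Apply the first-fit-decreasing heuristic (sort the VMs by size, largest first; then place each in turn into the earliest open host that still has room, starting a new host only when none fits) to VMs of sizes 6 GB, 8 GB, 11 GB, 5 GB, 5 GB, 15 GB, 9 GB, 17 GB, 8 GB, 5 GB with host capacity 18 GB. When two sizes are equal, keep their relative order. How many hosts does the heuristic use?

Sorted descending: 17, 15, 11, 9, 8, 8, 6, 5, 5, 5.
  17 → host 1 (new)  [load 17/18]
  15 → host 2 (new)  [load 15/18]
  11 → host 3 (new)  [load 11/18]
  9 → host 4 (new)  [load 9/18]
  8 → host 4  [load 17/18]
  8 → host 5 (new)  [load 8/18]
  6 → host 3  [load 17/18]
  5 → host 5  [load 13/18]
  5 → host 5  [load 18/18]
  5 → host 6 (new)  [load 5/18]
6 hosts opened.

6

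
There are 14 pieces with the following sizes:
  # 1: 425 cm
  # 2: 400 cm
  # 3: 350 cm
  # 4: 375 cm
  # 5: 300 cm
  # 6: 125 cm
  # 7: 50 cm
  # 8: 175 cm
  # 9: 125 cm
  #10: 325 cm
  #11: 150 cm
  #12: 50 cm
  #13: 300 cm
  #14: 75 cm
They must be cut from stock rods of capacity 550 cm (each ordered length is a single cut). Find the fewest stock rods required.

Total = 425 + 400 + 375 + 350 + 325 + 300 + 300 + 175 + 150 + 125 + 125 + 75 + 50 + 50 = 3225 cm.
Lower bound: ⌈3225/550⌉ = 6 stock rods.
Also, 7 pieces each exceed 275 cm, and no two of those can share a stock rod, so at least 7 stock rods are needed.
A packing using 7 stock rods:
  stock rod 1: 425 + 125 = 550
  stock rod 2: 400 + 150 = 550
  stock rod 3: 375 + 175 = 550
  stock rod 4: 350 + 125 + 75 = 550
  stock rod 5: 325 + 50 + 50 = 425
  stock rod 6: 300 = 300
  stock rod 7: 300 = 300
This matches the lower bound, so 7 is optimal.

7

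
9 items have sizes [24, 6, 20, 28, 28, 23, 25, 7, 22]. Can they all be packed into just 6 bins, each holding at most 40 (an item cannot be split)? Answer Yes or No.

No

Total = 183; ⌈183/40⌉ = 5.
6 items each exceed half the capacity and cannot share a bin, forcing at least 6 bins.
The bound of 6 does not rule out 6, but exhaustive search shows no assignment into 6 bins of capacity 40 exists — the minimum is 7.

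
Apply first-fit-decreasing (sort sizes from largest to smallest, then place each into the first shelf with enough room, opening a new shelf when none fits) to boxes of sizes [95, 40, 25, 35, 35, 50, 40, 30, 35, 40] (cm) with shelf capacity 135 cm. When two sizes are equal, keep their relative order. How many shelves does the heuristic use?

Sorted descending: 95, 50, 40, 40, 40, 35, 35, 35, 30, 25.
  95 → shelf 1 (new)  [load 95/135]
  50 → shelf 2 (new)  [load 50/135]
  40 → shelf 1  [load 135/135]
  40 → shelf 2  [load 90/135]
  40 → shelf 2  [load 130/135]
  35 → shelf 3 (new)  [load 35/135]
  35 → shelf 3  [load 70/135]
  35 → shelf 3  [load 105/135]
  30 → shelf 3  [load 135/135]
  25 → shelf 4 (new)  [load 25/135]
4 shelves opened.

4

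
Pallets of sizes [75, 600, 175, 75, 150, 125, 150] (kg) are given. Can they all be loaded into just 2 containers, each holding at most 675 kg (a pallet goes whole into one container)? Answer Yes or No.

Yes

A valid assignment using 2 containers:
  container 1: 600 + 75 = 675
  container 2: 175 + 150 + 150 + 125 + 75 = 675
Every load is within 675 kg, so 2 containers suffice.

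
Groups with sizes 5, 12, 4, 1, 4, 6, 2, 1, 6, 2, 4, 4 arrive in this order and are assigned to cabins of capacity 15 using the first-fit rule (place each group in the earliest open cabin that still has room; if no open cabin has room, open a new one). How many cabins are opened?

4

  5 → cabin 1 (new)  [load 5/15]
  12 → cabin 2 (new)  [load 12/15]
  4 → cabin 1  [load 9/15]
  1 → cabin 1  [load 10/15]
  4 → cabin 1  [load 14/15]
  6 → cabin 3 (new)  [load 6/15]
  2 → cabin 2  [load 14/15]
  1 → cabin 1  [load 15/15]
  6 → cabin 3  [load 12/15]
  2 → cabin 3  [load 14/15]
  4 → cabin 4 (new)  [load 4/15]
  4 → cabin 4  [load 8/15]
4 cabins opened.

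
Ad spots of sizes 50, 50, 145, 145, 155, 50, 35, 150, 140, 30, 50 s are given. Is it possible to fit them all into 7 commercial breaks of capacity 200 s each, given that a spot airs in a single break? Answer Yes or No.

Yes

A valid assignment using 6 commercial breaks:
  break 1: 155 + 35 = 190
  break 2: 150 + 50 = 200
  break 3: 145 + 50 = 195
  break 4: 145 + 50 = 195
  break 5: 140 + 50 = 190
  break 6: 30 = 30
That uses only 6 ≤ 7, so 7 commercial breaks are enough.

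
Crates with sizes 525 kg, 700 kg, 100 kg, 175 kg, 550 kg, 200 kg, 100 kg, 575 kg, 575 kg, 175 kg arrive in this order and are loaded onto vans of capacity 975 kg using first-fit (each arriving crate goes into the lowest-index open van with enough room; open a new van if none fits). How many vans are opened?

  525 → van 1 (new)  [load 525/975]
  700 → van 2 (new)  [load 700/975]
  100 → van 1  [load 625/975]
  175 → van 1  [load 800/975]
  550 → van 3 (new)  [load 550/975]
  200 → van 2  [load 900/975]
  100 → van 1  [load 900/975]
  575 → van 4 (new)  [load 575/975]
  575 → van 5 (new)  [load 575/975]
  175 → van 3  [load 725/975]
5 vans opened.

5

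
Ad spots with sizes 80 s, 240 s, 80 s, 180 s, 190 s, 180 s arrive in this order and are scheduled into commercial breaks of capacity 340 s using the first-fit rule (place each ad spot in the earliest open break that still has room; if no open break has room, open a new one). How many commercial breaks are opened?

4

  80 → break 1 (new)  [load 80/340]
  240 → break 1  [load 320/340]
  80 → break 2 (new)  [load 80/340]
  180 → break 2  [load 260/340]
  190 → break 3 (new)  [load 190/340]
  180 → break 4 (new)  [load 180/340]
4 commercial breaks opened.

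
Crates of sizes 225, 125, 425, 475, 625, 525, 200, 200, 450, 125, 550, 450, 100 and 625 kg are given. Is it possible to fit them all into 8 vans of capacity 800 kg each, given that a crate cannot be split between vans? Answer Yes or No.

A valid assignment using 8 vans:
  van 1: 625 + 125 = 750
  van 2: 625 + 125 = 750
  van 3: 550 + 225 = 775
  van 4: 525 + 200 = 725
  van 5: 475 + 200 + 100 = 775
  van 6: 450 = 450
  van 7: 450 = 450
  van 8: 425 = 425
Every load is within 800 kg, so 8 vans suffice.

Yes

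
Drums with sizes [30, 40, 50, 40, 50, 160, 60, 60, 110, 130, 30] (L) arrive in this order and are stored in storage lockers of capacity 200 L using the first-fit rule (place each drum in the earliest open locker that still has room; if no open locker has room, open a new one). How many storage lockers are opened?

5

  30 → locker 1 (new)  [load 30/200]
  40 → locker 1  [load 70/200]
  50 → locker 1  [load 120/200]
  40 → locker 1  [load 160/200]
  50 → locker 2 (new)  [load 50/200]
  160 → locker 3 (new)  [load 160/200]
  60 → locker 2  [load 110/200]
  60 → locker 2  [load 170/200]
  110 → locker 4 (new)  [load 110/200]
  130 → locker 5 (new)  [load 130/200]
  30 → locker 1  [load 190/200]
5 storage lockers opened.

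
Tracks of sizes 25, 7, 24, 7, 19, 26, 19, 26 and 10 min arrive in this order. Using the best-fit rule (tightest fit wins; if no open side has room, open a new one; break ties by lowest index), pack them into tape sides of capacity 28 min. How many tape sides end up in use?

  25 → side 1 (new)  [load 25/28]
  7 → side 2 (new)  [load 7/28]
  24 → side 3 (new)  [load 24/28]
  7 → side 2  [load 14/28]
  19 → side 4 (new)  [load 19/28]
  26 → side 5 (new)  [load 26/28]
  19 → side 6 (new)  [load 19/28]
  26 → side 7 (new)  [load 26/28]
  10 → side 2  [load 24/28]
7 tape sides opened.

7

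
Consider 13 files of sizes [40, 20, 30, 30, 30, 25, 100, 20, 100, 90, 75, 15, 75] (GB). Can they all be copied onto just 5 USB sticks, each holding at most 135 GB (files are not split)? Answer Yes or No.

A valid assignment using 5 USB sticks:
  USB stick 1: 100 + 30 = 130
  USB stick 2: 100 + 30 = 130
  USB stick 3: 90 + 40 = 130
  USB stick 4: 75 + 30 + 25 = 130
  USB stick 5: 75 + 20 + 20 + 15 = 130
Every load is within 135 GB, so 5 USB sticks suffice.

Yes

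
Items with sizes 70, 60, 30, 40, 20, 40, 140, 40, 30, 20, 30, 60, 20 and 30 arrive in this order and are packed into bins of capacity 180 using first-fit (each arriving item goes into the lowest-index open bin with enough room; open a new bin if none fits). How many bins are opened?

  70 → bin 1 (new)  [load 70/180]
  60 → bin 1  [load 130/180]
  30 → bin 1  [load 160/180]
  40 → bin 2 (new)  [load 40/180]
  20 → bin 1  [load 180/180]
  40 → bin 2  [load 80/180]
  140 → bin 3 (new)  [load 140/180]
  40 → bin 2  [load 120/180]
  30 → bin 2  [load 150/180]
  20 → bin 2  [load 170/180]
  30 → bin 3  [load 170/180]
  60 → bin 4 (new)  [load 60/180]
  20 → bin 4  [load 80/180]
  30 → bin 4  [load 110/180]
4 bins opened.

4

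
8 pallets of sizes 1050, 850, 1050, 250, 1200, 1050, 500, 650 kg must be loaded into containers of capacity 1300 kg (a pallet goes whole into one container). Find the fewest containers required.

Total = 1200 + 1050 + 1050 + 1050 + 850 + 650 + 500 + 250 = 6600 kg.
Lower bound: ⌈6600/1300⌉ = 6 containers.
A packing using 6 containers:
  container 1: 1200 = 1200
  container 2: 1050 + 250 = 1300
  container 3: 1050 = 1050
  container 4: 1050 = 1050
  container 5: 850 = 850
  container 6: 650 + 500 = 1150
This matches the lower bound, so 6 is optimal.

6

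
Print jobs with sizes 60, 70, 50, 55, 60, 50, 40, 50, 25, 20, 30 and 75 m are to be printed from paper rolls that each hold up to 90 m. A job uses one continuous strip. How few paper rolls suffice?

8

Total = 75 + 70 + 60 + 60 + 55 + 50 + 50 + 50 + 40 + 30 + 25 + 20 = 585 m.
Lower bound: ⌈585/90⌉ = 7 paper rolls.
Also, 8 print jobs each exceed 45 m, and no two of those can share a roll, so at least 8 paper rolls are needed.
A packing using 8 paper rolls:
  roll 1: 75 = 75
  roll 2: 70 + 20 = 90
  roll 3: 60 + 30 = 90
  roll 4: 60 + 25 = 85
  roll 5: 55 = 55
  roll 6: 50 + 40 = 90
  roll 7: 50 = 50
  roll 8: 50 = 50
This matches the lower bound, so 8 is optimal.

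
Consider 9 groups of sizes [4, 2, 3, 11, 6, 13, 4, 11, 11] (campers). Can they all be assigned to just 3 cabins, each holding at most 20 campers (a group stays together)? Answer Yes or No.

Total = 65 campers; ⌈65/20⌉ = 4.
At least 4 cabins are required, but only 3 are allowed.

No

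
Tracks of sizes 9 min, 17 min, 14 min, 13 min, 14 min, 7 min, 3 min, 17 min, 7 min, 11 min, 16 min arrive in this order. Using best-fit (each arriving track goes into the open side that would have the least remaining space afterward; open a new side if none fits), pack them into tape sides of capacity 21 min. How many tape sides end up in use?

  9 → side 1 (new)  [load 9/21]
  17 → side 2 (new)  [load 17/21]
  14 → side 3 (new)  [load 14/21]
  13 → side 4 (new)  [load 13/21]
  14 → side 5 (new)  [load 14/21]
  7 → side 3  [load 21/21]
  3 → side 2  [load 20/21]
  17 → side 6 (new)  [load 17/21]
  7 → side 5  [load 21/21]
  11 → side 1  [load 20/21]
  16 → side 7 (new)  [load 16/21]
7 tape sides opened.

7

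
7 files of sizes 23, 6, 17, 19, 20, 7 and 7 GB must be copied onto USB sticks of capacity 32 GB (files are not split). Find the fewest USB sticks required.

Total = 23 + 20 + 19 + 17 + 7 + 7 + 6 = 99 GB.
Lower bound: ⌈99/32⌉ = 4 USB sticks.
A packing using 4 USB sticks:
  USB stick 1: 23 + 7 = 30
  USB stick 2: 20 + 7 = 27
  USB stick 3: 19 + 6 = 25
  USB stick 4: 17 = 17
This matches the lower bound, so 4 is optimal.

4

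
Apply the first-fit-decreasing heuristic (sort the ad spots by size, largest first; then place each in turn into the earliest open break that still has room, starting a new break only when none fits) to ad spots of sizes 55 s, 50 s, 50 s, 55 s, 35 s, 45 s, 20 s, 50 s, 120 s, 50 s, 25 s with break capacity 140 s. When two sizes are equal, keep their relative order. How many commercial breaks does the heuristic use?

5

Sorted descending: 120, 55, 55, 50, 50, 50, 50, 45, 35, 25, 20.
  120 → break 1 (new)  [load 120/140]
  55 → break 2 (new)  [load 55/140]
  55 → break 2  [load 110/140]
  50 → break 3 (new)  [load 50/140]
  50 → break 3  [load 100/140]
  50 → break 4 (new)  [load 50/140]
  50 → break 4  [load 100/140]
  45 → break 5 (new)  [load 45/140]
  35 → break 3  [load 135/140]
  25 → break 2  [load 135/140]
  20 → break 1  [load 140/140]
5 commercial breaks opened.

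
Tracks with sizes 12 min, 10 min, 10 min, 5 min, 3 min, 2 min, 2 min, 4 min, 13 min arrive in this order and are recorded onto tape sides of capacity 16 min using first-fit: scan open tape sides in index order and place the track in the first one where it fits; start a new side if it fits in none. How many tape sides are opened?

5

  12 → side 1 (new)  [load 12/16]
  10 → side 2 (new)  [load 10/16]
  10 → side 3 (new)  [load 10/16]
  5 → side 2  [load 15/16]
  3 → side 1  [load 15/16]
  2 → side 3  [load 12/16]
  2 → side 3  [load 14/16]
  4 → side 4 (new)  [load 4/16]
  13 → side 5 (new)  [load 13/16]
5 tape sides opened.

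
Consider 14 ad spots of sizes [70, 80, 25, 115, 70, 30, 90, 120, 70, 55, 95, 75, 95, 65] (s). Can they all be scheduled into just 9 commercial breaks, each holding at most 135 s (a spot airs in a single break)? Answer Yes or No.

No

Total = 1055 s; ⌈1055/135⌉ = 8.
10 ad spots each exceed half the capacity and cannot share a break, forcing at least 10 commercial breaks.
At least 10 commercial breaks are required, but only 9 are allowed.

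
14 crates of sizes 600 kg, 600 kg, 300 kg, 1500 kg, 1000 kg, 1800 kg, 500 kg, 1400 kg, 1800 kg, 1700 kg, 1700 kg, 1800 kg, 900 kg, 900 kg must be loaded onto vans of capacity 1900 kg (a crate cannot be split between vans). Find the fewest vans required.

Total = 1800 + 1800 + 1800 + 1700 + 1700 + 1500 + 1400 + 1000 + 900 + 900 + 600 + 600 + 500 + 300 = 16500 kg.
Lower bound: ⌈16500/1900⌉ = 9 vans.
A packing using 10 vans:
  van 1: 1800 = 1800
  van 2: 1800 = 1800
  van 3: 1800 = 1800
  van 4: 1700 = 1700
  van 5: 1700 = 1700
  van 6: 1500 + 300 = 1800
  van 7: 1400 + 500 = 1900
  van 8: 1000 + 900 = 1900
  van 9: 900 + 600 = 1500
  van 10: 600 = 600
No arrangement into 9 vans stays within capacity, so 10 is optimal.

10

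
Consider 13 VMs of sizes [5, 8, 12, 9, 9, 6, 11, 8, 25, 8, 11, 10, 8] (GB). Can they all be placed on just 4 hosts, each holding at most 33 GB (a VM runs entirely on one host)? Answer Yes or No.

Yes

A valid assignment using 4 hosts:
  host 1: 25 + 8 = 33
  host 2: 12 + 11 + 10 = 33
  host 3: 11 + 9 + 8 + 5 = 33
  host 4: 9 + 8 + 8 + 6 = 31
Every load is within 33 GB, so 4 hosts suffice.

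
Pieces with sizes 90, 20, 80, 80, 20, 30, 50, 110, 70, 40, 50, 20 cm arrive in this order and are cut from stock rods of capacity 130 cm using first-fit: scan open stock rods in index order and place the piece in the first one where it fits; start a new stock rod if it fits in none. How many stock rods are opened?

6

  90 → stock rod 1 (new)  [load 90/130]
  20 → stock rod 1  [load 110/130]
  80 → stock rod 2 (new)  [load 80/130]
  80 → stock rod 3 (new)  [load 80/130]
  20 → stock rod 1  [load 130/130]
  30 → stock rod 2  [load 110/130]
  50 → stock rod 3  [load 130/130]
  110 → stock rod 4 (new)  [load 110/130]
  70 → stock rod 5 (new)  [load 70/130]
  40 → stock rod 5  [load 110/130]
  50 → stock rod 6 (new)  [load 50/130]
  20 → stock rod 2  [load 130/130]
6 stock rods opened.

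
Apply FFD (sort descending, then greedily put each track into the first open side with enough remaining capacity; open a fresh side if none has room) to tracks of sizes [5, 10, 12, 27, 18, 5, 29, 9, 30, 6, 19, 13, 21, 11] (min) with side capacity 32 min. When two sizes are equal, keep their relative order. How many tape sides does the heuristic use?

Sorted descending: 30, 29, 27, 21, 19, 18, 13, 12, 11, 10, 9, 6, 5, 5.
  30 → side 1 (new)  [load 30/32]
  29 → side 2 (new)  [load 29/32]
  27 → side 3 (new)  [load 27/32]
  21 → side 4 (new)  [load 21/32]
  19 → side 5 (new)  [load 19/32]
  18 → side 6 (new)  [load 18/32]
  13 → side 5  [load 32/32]
  12 → side 6  [load 30/32]
  11 → side 4  [load 32/32]
  10 → side 7 (new)  [load 10/32]
  9 → side 7  [load 19/32]
  6 → side 7  [load 25/32]
  5 → side 3  [load 32/32]
  5 → side 7  [load 30/32]
7 tape sides opened.

7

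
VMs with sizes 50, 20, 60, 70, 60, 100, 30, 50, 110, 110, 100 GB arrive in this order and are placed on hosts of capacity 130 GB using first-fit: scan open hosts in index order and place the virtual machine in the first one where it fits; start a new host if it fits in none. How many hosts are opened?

  50 → host 1 (new)  [load 50/130]
  20 → host 1  [load 70/130]
  60 → host 1  [load 130/130]
  70 → host 2 (new)  [load 70/130]
  60 → host 2  [load 130/130]
  100 → host 3 (new)  [load 100/130]
  30 → host 3  [load 130/130]
  50 → host 4 (new)  [load 50/130]
  110 → host 5 (new)  [load 110/130]
  110 → host 6 (new)  [load 110/130]
  100 → host 7 (new)  [load 100/130]
7 hosts opened.

7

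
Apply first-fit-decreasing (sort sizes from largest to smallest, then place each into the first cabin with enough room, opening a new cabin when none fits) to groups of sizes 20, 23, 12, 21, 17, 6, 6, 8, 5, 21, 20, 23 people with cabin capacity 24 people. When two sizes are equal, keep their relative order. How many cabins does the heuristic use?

Sorted descending: 23, 23, 21, 21, 20, 20, 17, 12, 8, 6, 6, 5.
  23 → cabin 1 (new)  [load 23/24]
  23 → cabin 2 (new)  [load 23/24]
  21 → cabin 3 (new)  [load 21/24]
  21 → cabin 4 (new)  [load 21/24]
  20 → cabin 5 (new)  [load 20/24]
  20 → cabin 6 (new)  [load 20/24]
  17 → cabin 7 (new)  [load 17/24]
  12 → cabin 8 (new)  [load 12/24]
  8 → cabin 8  [load 20/24]
  6 → cabin 7  [load 23/24]
  6 → cabin 9 (new)  [load 6/24]
  5 → cabin 9  [load 11/24]
9 cabins opened.

9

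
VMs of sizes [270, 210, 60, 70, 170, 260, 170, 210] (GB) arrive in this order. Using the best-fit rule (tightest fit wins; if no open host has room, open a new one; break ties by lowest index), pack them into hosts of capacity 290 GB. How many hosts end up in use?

  270 → host 1 (new)  [load 270/290]
  210 → host 2 (new)  [load 210/290]
  60 → host 2  [load 270/290]
  70 → host 3 (new)  [load 70/290]
  170 → host 3  [load 240/290]
  260 → host 4 (new)  [load 260/290]
  170 → host 5 (new)  [load 170/290]
  210 → host 6 (new)  [load 210/290]
6 hosts opened.

6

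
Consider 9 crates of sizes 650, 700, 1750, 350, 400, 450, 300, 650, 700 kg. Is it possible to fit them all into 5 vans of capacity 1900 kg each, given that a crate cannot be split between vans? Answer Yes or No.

A valid assignment using 4 vans:
  van 1: 1750 = 1750
  van 2: 700 + 700 + 450 = 1850
  van 3: 650 + 650 + 400 = 1700
  van 4: 350 + 300 = 650
That uses only 4 ≤ 5, so 5 vans are enough.

Yes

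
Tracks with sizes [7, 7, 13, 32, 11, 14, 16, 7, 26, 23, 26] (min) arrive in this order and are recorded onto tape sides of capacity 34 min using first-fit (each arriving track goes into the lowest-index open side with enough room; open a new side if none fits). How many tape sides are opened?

7

  7 → side 1 (new)  [load 7/34]
  7 → side 1  [load 14/34]
  13 → side 1  [load 27/34]
  32 → side 2 (new)  [load 32/34]
  11 → side 3 (new)  [load 11/34]
  14 → side 3  [load 25/34]
  16 → side 4 (new)  [load 16/34]
  7 → side 1  [load 34/34]
  26 → side 5 (new)  [load 26/34]
  23 → side 6 (new)  [load 23/34]
  26 → side 7 (new)  [load 26/34]
7 tape sides opened.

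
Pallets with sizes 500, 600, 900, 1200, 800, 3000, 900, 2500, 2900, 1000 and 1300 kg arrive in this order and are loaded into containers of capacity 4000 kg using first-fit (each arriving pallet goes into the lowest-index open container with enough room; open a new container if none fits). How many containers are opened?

  500 → container 1 (new)  [load 500/4000]
  600 → container 1  [load 1100/4000]
  900 → container 1  [load 2000/4000]
  1200 → container 1  [load 3200/4000]
  800 → container 1  [load 4000/4000]
  3000 → container 2 (new)  [load 3000/4000]
  900 → container 2  [load 3900/4000]
  2500 → container 3 (new)  [load 2500/4000]
  2900 → container 4 (new)  [load 2900/4000]
  1000 → container 3  [load 3500/4000]
  1300 → container 5 (new)  [load 1300/4000]
5 containers opened.

5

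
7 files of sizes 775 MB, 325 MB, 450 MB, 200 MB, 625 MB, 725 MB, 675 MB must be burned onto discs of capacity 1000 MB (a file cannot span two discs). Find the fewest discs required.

5

Total = 775 + 725 + 675 + 625 + 450 + 325 + 200 = 3775 MB.
Lower bound: ⌈3775/1000⌉ = 4 discs.
A packing using 5 discs:
  disc 1: 775 + 200 = 975
  disc 2: 725 = 725
  disc 3: 675 + 325 = 1000
  disc 4: 625 = 625
  disc 5: 450 = 450
No arrangement into 4 discs stays within capacity, so 5 is optimal.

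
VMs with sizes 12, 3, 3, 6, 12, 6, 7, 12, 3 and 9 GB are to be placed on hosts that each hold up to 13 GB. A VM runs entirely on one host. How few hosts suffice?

Total = 12 + 12 + 12 + 9 + 7 + 6 + 6 + 3 + 3 + 3 = 73 GB.
Lower bound: ⌈73/13⌉ = 6 hosts.
A packing using 6 hosts:
  host 1: 12 = 12
  host 2: 12 = 12
  host 3: 12 = 12
  host 4: 9 + 3 = 12
  host 5: 7 + 6 = 13
  host 6: 6 + 3 + 3 = 12
This matches the lower bound, so 6 is optimal.

6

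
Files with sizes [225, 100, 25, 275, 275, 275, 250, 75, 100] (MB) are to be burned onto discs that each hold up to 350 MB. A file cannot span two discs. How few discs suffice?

5

Total = 275 + 275 + 275 + 250 + 225 + 100 + 100 + 75 + 25 = 1600 MB.
Lower bound: ⌈1600/350⌉ = 5 discs.
A packing using 5 discs:
  disc 1: 275 + 75 = 350
  disc 2: 275 + 25 = 300
  disc 3: 275 = 275
  disc 4: 250 + 100 = 350
  disc 5: 225 + 100 = 325
This matches the lower bound, so 5 is optimal.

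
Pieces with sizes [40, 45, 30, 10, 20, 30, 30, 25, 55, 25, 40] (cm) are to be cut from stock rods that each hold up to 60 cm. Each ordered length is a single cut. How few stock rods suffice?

7

Total = 55 + 45 + 40 + 40 + 30 + 30 + 30 + 25 + 25 + 20 + 10 = 350 cm.
Lower bound: ⌈350/60⌉ = 6 stock rods.
A packing using 7 stock rods:
  stock rod 1: 55 = 55
  stock rod 2: 45 + 10 = 55
  stock rod 3: 40 + 20 = 60
  stock rod 4: 40 = 40
  stock rod 5: 30 + 30 = 60
  stock rod 6: 30 + 25 = 55
  stock rod 7: 25 = 25
No arrangement into 6 stock rods stays within capacity, so 7 is optimal.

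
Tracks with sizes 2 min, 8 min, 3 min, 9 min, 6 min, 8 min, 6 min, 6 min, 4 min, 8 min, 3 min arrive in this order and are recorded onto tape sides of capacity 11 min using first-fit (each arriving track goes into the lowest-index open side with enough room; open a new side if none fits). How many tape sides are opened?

7

  2 → side 1 (new)  [load 2/11]
  8 → side 1  [load 10/11]
  3 → side 2 (new)  [load 3/11]
  9 → side 3 (new)  [load 9/11]
  6 → side 2  [load 9/11]
  8 → side 4 (new)  [load 8/11]
  6 → side 5 (new)  [load 6/11]
  6 → side 6 (new)  [load 6/11]
  4 → side 5  [load 10/11]
  8 → side 7 (new)  [load 8/11]
  3 → side 4  [load 11/11]
7 tape sides opened.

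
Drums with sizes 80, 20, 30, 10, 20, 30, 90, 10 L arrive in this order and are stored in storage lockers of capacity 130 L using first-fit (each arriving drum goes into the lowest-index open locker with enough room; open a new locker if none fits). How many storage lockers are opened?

3

  80 → locker 1 (new)  [load 80/130]
  20 → locker 1  [load 100/130]
  30 → locker 1  [load 130/130]
  10 → locker 2 (new)  [load 10/130]
  20 → locker 2  [load 30/130]
  30 → locker 2  [load 60/130]
  90 → locker 3 (new)  [load 90/130]
  10 → locker 2  [load 70/130]
3 storage lockers opened.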